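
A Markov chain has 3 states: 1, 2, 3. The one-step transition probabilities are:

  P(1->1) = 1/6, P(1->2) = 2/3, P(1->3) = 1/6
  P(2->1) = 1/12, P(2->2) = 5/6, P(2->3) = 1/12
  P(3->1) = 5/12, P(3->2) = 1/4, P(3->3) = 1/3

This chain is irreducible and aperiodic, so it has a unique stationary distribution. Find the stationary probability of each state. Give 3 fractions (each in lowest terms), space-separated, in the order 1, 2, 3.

Answer: 13/95 14/19 12/95

Derivation:
The stationary distribution satisfies pi = pi * P, i.e.:
  pi_1 = 1/6*pi_1 + 1/12*pi_2 + 5/12*pi_3
  pi_2 = 2/3*pi_1 + 5/6*pi_2 + 1/4*pi_3
  pi_3 = 1/6*pi_1 + 1/12*pi_2 + 1/3*pi_3
with normalization: pi_1 + pi_2 + pi_3 = 1.

Using the first 2 balance equations plus normalization, the linear system A*pi = b is:
  [-5/6, 1/12, 5/12] . pi = 0
  [2/3, -1/6, 1/4] . pi = 0
  [1, 1, 1] . pi = 1

Solving yields:
  pi_1 = 13/95
  pi_2 = 14/19
  pi_3 = 12/95

Verification (pi * P):
  13/95*1/6 + 14/19*1/12 + 12/95*5/12 = 13/95 = pi_1  (ok)
  13/95*2/3 + 14/19*5/6 + 12/95*1/4 = 14/19 = pi_2  (ok)
  13/95*1/6 + 14/19*1/12 + 12/95*1/3 = 12/95 = pi_3  (ok)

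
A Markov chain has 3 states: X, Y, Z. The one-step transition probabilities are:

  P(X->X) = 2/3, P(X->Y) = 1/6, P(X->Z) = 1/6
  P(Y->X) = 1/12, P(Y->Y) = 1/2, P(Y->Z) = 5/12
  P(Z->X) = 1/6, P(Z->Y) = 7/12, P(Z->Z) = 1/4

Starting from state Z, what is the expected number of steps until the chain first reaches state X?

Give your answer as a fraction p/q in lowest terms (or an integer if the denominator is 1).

Let h_i = expected steps to first reach X from state i.
Boundary: h_X = 0.
First-step equations for the other states:
  h_Y = 1 + 1/12*h_X + 1/2*h_Y + 5/12*h_Z
  h_Z = 1 + 1/6*h_X + 7/12*h_Y + 1/4*h_Z

Substituting h_X = 0 and rearranging gives the linear system (I - Q) h = 1:
  [1/2, -5/12] . (h_Y, h_Z) = 1
  [-7/12, 3/4] . (h_Y, h_Z) = 1

Solving yields:
  h_Y = 168/19
  h_Z = 156/19

Starting state is Z, so the expected hitting time is h_Z = 156/19.

Answer: 156/19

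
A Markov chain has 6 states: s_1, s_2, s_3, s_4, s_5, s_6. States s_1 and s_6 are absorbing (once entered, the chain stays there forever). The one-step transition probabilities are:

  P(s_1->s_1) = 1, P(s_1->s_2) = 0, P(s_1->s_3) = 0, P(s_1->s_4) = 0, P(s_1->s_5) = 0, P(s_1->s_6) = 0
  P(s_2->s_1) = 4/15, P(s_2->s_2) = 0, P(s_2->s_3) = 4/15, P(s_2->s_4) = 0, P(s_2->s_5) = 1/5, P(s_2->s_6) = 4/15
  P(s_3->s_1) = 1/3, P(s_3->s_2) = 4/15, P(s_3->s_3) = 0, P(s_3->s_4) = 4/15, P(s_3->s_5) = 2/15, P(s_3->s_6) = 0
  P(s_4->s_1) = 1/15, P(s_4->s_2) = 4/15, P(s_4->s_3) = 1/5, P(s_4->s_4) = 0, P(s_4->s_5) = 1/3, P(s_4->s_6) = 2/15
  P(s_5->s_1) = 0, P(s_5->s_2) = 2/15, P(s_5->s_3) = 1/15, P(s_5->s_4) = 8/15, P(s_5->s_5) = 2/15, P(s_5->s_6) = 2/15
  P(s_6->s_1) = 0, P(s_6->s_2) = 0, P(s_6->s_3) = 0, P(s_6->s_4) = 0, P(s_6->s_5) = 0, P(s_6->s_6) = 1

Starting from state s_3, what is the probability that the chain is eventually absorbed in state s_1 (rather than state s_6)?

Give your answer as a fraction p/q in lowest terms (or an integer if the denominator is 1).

Answer: 15755/23863

Derivation:
Let a_i = P(absorbed in s_1 | start in state i).
Boundary conditions: a_s_1 = 1, a_s_6 = 0.
For each transient state i, a_i = sum_j P(i->j) * a_j:
  a_s_2 = 4/15*a_s_1 + 0*a_s_2 + 4/15*a_s_3 + 0*a_s_4 + 1/5*a_s_5 + 4/15*a_s_6
  a_s_3 = 1/3*a_s_1 + 4/15*a_s_2 + 0*a_s_3 + 4/15*a_s_4 + 2/15*a_s_5 + 0*a_s_6
  a_s_4 = 1/15*a_s_1 + 4/15*a_s_2 + 1/5*a_s_3 + 0*a_s_4 + 1/3*a_s_5 + 2/15*a_s_6
  a_s_5 = 0*a_s_1 + 2/15*a_s_2 + 1/15*a_s_3 + 8/15*a_s_4 + 2/15*a_s_5 + 2/15*a_s_6

Substituting a_s_1 = 1 and a_s_6 = 0, rearrange to (I - Q) a = r where r[i] = P(i -> s_1):
  [1, -4/15, 0, -1/5] . (a_s_2, a_s_3, a_s_4, a_s_5) = 4/15
  [-4/15, 1, -4/15, -2/15] . (a_s_2, a_s_3, a_s_4, a_s_5) = 1/3
  [-4/15, -1/5, 1, -1/3] . (a_s_2, a_s_3, a_s_4, a_s_5) = 1/15
  [-2/15, -1/15, -8/15, 13/15] . (a_s_2, a_s_3, a_s_4, a_s_5) = 0

Solving yields:
  a_s_2 = 12613/23863
  a_s_3 = 15755/23863
  a_s_4 = 11519/23863
  a_s_5 = 209/487

Starting state is s_3, so the absorption probability is a_s_3 = 15755/23863.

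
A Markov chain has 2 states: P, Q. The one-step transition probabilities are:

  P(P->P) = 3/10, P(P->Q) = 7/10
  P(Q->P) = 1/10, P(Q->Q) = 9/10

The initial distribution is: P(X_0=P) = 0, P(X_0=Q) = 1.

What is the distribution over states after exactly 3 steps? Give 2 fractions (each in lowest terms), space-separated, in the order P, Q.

Answer: 31/250 219/250

Derivation:
Propagating the distribution step by step (d_{t+1} = d_t * P):
d_0 = (P=0, Q=1)
  d_1[P] = 0*3/10 + 1*1/10 = 1/10
  d_1[Q] = 0*7/10 + 1*9/10 = 9/10
d_1 = (P=1/10, Q=9/10)
  d_2[P] = 1/10*3/10 + 9/10*1/10 = 3/25
  d_2[Q] = 1/10*7/10 + 9/10*9/10 = 22/25
d_2 = (P=3/25, Q=22/25)
  d_3[P] = 3/25*3/10 + 22/25*1/10 = 31/250
  d_3[Q] = 3/25*7/10 + 22/25*9/10 = 219/250
d_3 = (P=31/250, Q=219/250)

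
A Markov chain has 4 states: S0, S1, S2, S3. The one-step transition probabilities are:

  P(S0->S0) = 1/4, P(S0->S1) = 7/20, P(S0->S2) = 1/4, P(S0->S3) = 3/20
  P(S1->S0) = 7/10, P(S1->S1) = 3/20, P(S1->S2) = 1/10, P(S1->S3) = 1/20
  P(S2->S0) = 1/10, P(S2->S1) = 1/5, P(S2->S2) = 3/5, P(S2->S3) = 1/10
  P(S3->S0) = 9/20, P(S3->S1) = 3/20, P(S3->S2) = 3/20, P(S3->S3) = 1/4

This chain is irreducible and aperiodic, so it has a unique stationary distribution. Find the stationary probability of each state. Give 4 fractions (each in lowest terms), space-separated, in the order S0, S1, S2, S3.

Answer: 885/2663 618/2663 831/2663 329/2663

Derivation:
The stationary distribution satisfies pi = pi * P, i.e.:
  pi_S0 = 1/4*pi_S0 + 7/10*pi_S1 + 1/10*pi_S2 + 9/20*pi_S3
  pi_S1 = 7/20*pi_S0 + 3/20*pi_S1 + 1/5*pi_S2 + 3/20*pi_S3
  pi_S2 = 1/4*pi_S0 + 1/10*pi_S1 + 3/5*pi_S2 + 3/20*pi_S3
  pi_S3 = 3/20*pi_S0 + 1/20*pi_S1 + 1/10*pi_S2 + 1/4*pi_S3
with normalization: pi_S0 + pi_S1 + pi_S2 + pi_S3 = 1.

Using the first 3 balance equations plus normalization, the linear system A*pi = b is:
  [-3/4, 7/10, 1/10, 9/20] . pi = 0
  [7/20, -17/20, 1/5, 3/20] . pi = 0
  [1/4, 1/10, -2/5, 3/20] . pi = 0
  [1, 1, 1, 1] . pi = 1

Solving yields:
  pi_S0 = 885/2663
  pi_S1 = 618/2663
  pi_S2 = 831/2663
  pi_S3 = 329/2663

Verification (pi * P):
  885/2663*1/4 + 618/2663*7/10 + 831/2663*1/10 + 329/2663*9/20 = 885/2663 = pi_S0  (ok)
  885/2663*7/20 + 618/2663*3/20 + 831/2663*1/5 + 329/2663*3/20 = 618/2663 = pi_S1  (ok)
  885/2663*1/4 + 618/2663*1/10 + 831/2663*3/5 + 329/2663*3/20 = 831/2663 = pi_S2  (ok)
  885/2663*3/20 + 618/2663*1/20 + 831/2663*1/10 + 329/2663*1/4 = 329/2663 = pi_S3  (ok)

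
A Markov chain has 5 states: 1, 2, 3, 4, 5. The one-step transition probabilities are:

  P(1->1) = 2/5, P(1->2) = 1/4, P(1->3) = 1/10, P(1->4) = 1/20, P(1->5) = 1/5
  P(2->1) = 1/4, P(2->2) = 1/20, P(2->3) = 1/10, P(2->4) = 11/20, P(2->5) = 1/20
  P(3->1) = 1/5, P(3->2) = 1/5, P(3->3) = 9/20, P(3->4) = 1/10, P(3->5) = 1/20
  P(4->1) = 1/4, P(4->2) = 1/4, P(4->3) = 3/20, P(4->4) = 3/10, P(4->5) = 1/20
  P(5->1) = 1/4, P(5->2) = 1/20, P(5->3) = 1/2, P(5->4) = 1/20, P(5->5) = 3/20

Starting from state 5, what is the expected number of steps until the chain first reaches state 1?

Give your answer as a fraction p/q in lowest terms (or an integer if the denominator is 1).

Answer: 31010/7193

Derivation:
Let h_i = expected steps to first reach 1 from state i.
Boundary: h_1 = 0.
First-step equations for the other states:
  h_2 = 1 + 1/4*h_1 + 1/20*h_2 + 1/10*h_3 + 11/20*h_4 + 1/20*h_5
  h_3 = 1 + 1/5*h_1 + 1/5*h_2 + 9/20*h_3 + 1/10*h_4 + 1/20*h_5
  h_4 = 1 + 1/4*h_1 + 1/4*h_2 + 3/20*h_3 + 3/10*h_4 + 1/20*h_5
  h_5 = 1 + 1/4*h_1 + 1/20*h_2 + 1/2*h_3 + 1/20*h_4 + 3/20*h_5

Substituting h_1 = 0 and rearranging gives the linear system (I - Q) h = 1:
  [19/20, -1/10, -11/20, -1/20] . (h_2, h_3, h_4, h_5) = 1
  [-1/5, 11/20, -1/10, -1/20] . (h_2, h_3, h_4, h_5) = 1
  [-1/4, -3/20, 7/10, -1/20] . (h_2, h_3, h_4, h_5) = 1
  [-1/20, -1/2, -1/20, 17/20] . (h_2, h_3, h_4, h_5) = 1

Solving yields:
  h_2 = 30060/7193
  h_3 = 32310/7193
  h_4 = 30150/7193
  h_5 = 31010/7193

Starting state is 5, so the expected hitting time is h_5 = 31010/7193.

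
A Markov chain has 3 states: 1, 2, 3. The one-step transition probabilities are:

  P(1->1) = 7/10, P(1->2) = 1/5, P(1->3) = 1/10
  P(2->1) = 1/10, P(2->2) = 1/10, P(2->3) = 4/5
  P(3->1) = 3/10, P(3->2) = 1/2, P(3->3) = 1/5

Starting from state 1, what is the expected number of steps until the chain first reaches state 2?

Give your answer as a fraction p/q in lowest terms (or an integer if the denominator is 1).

Answer: 30/7

Derivation:
Let h_i = expected steps to first reach 2 from state i.
Boundary: h_2 = 0.
First-step equations for the other states:
  h_1 = 1 + 7/10*h_1 + 1/5*h_2 + 1/10*h_3
  h_3 = 1 + 3/10*h_1 + 1/2*h_2 + 1/5*h_3

Substituting h_2 = 0 and rearranging gives the linear system (I - Q) h = 1:
  [3/10, -1/10] . (h_1, h_3) = 1
  [-3/10, 4/5] . (h_1, h_3) = 1

Solving yields:
  h_1 = 30/7
  h_3 = 20/7

Starting state is 1, so the expected hitting time is h_1 = 30/7.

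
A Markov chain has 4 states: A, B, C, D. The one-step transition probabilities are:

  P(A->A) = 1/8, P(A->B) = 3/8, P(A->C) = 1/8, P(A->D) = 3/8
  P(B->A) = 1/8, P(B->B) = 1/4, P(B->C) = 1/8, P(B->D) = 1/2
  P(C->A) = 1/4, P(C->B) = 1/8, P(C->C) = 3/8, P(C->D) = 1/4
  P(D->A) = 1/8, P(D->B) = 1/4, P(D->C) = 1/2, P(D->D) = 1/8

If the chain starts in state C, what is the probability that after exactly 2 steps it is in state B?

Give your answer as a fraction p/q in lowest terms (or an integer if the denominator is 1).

Answer: 15/64

Derivation:
Computing P^2 by repeated multiplication:
P^1 =
  A: [1/8, 3/8, 1/8, 3/8]
  B: [1/8, 1/4, 1/8, 1/2]
  C: [1/4, 1/8, 3/8, 1/4]
  D: [1/8, 1/4, 1/2, 1/8]
P^2 =
  A: [9/64, 1/4, 19/64, 5/16]
  B: [9/64, 1/4, 11/32, 17/64]
  C: [11/64, 15/64, 5/16, 9/32]
  D: [3/16, 13/64, 19/64, 5/16]

(P^2)[C -> B] = 15/64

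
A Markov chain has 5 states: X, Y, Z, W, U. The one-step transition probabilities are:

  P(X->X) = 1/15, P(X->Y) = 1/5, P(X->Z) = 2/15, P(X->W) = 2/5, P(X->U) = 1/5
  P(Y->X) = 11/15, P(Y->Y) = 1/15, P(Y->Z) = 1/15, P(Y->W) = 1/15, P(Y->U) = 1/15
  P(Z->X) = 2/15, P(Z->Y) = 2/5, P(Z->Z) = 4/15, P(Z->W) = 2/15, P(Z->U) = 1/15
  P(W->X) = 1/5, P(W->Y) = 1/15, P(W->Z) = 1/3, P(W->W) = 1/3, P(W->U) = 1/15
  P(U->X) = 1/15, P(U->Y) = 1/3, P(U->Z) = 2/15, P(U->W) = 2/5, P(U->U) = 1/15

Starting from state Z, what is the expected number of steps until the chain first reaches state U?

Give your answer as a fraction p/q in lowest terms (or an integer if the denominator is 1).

Answer: 12543/1261

Derivation:
Let h_i = expected steps to first reach U from state i.
Boundary: h_U = 0.
First-step equations for the other states:
  h_X = 1 + 1/15*h_X + 1/5*h_Y + 2/15*h_Z + 2/5*h_W + 1/5*h_U
  h_Y = 1 + 11/15*h_X + 1/15*h_Y + 1/15*h_Z + 1/15*h_W + 1/15*h_U
  h_Z = 1 + 2/15*h_X + 2/5*h_Y + 4/15*h_Z + 2/15*h_W + 1/15*h_U
  h_W = 1 + 1/5*h_X + 1/15*h_Y + 1/3*h_Z + 1/3*h_W + 1/15*h_U

Substituting h_U = 0 and rearranging gives the linear system (I - Q) h = 1:
  [14/15, -1/5, -2/15, -2/5] . (h_X, h_Y, h_Z, h_W) = 1
  [-11/15, 14/15, -1/15, -1/15] . (h_X, h_Y, h_Z, h_W) = 1
  [-2/15, -2/5, 11/15, -2/15] . (h_X, h_Y, h_Z, h_W) = 1
  [-1/5, -1/15, -1/3, 2/3] . (h_X, h_Y, h_Z, h_W) = 1

Solving yields:
  h_X = 11133/1261
  h_Y = 11901/1261
  h_Z = 12543/1261
  h_W = 12693/1261

Starting state is Z, so the expected hitting time is h_Z = 12543/1261.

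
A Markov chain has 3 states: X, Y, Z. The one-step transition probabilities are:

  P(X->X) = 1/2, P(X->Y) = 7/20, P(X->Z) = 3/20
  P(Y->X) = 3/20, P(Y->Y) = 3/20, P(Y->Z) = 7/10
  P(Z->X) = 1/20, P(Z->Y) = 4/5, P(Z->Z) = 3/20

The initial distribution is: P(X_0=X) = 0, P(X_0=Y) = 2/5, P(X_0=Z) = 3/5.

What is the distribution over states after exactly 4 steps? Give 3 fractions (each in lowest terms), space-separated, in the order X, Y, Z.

Propagating the distribution step by step (d_{t+1} = d_t * P):
d_0 = (X=0, Y=2/5, Z=3/5)
  d_1[X] = 0*1/2 + 2/5*3/20 + 3/5*1/20 = 9/100
  d_1[Y] = 0*7/20 + 2/5*3/20 + 3/5*4/5 = 27/50
  d_1[Z] = 0*3/20 + 2/5*7/10 + 3/5*3/20 = 37/100
d_1 = (X=9/100, Y=27/50, Z=37/100)
  d_2[X] = 9/100*1/2 + 27/50*3/20 + 37/100*1/20 = 289/2000
  d_2[Y] = 9/100*7/20 + 27/50*3/20 + 37/100*4/5 = 817/2000
  d_2[Z] = 9/100*3/20 + 27/50*7/10 + 37/100*3/20 = 447/1000
d_2 = (X=289/2000, Y=817/2000, Z=447/1000)
  d_3[X] = 289/2000*1/2 + 817/2000*3/20 + 447/1000*1/20 = 1247/8000
  d_3[Y] = 289/2000*7/20 + 817/2000*3/20 + 447/1000*4/5 = 9389/20000
  d_3[Z] = 289/2000*3/20 + 817/2000*7/10 + 447/1000*3/20 = 14987/40000
d_3 = (X=1247/8000, Y=9389/20000, Z=14987/40000)
  d_4[X] = 1247/8000*1/2 + 9389/20000*3/20 + 14987/40000*1/20 = 133671/800000
  d_4[Y] = 1247/8000*7/20 + 9389/20000*3/20 + 14987/40000*4/5 = 339771/800000
  d_4[Z] = 1247/8000*3/20 + 9389/20000*7/10 + 14987/40000*3/20 = 163279/400000
d_4 = (X=133671/800000, Y=339771/800000, Z=163279/400000)

Answer: 133671/800000 339771/800000 163279/400000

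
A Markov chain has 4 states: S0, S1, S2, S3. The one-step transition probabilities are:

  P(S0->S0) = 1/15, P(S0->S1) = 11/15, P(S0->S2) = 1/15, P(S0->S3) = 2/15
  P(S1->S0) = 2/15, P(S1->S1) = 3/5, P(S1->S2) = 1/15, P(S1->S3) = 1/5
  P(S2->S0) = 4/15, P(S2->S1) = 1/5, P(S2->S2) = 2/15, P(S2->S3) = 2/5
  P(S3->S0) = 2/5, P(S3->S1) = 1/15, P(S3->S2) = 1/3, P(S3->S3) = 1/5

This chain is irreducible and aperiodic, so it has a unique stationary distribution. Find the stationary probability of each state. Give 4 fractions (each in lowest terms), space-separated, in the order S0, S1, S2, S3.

Answer: 315/1616 371/808 107/808 345/1616

Derivation:
The stationary distribution satisfies pi = pi * P, i.e.:
  pi_S0 = 1/15*pi_S0 + 2/15*pi_S1 + 4/15*pi_S2 + 2/5*pi_S3
  pi_S1 = 11/15*pi_S0 + 3/5*pi_S1 + 1/5*pi_S2 + 1/15*pi_S3
  pi_S2 = 1/15*pi_S0 + 1/15*pi_S1 + 2/15*pi_S2 + 1/3*pi_S3
  pi_S3 = 2/15*pi_S0 + 1/5*pi_S1 + 2/5*pi_S2 + 1/5*pi_S3
with normalization: pi_S0 + pi_S1 + pi_S2 + pi_S3 = 1.

Using the first 3 balance equations plus normalization, the linear system A*pi = b is:
  [-14/15, 2/15, 4/15, 2/5] . pi = 0
  [11/15, -2/5, 1/5, 1/15] . pi = 0
  [1/15, 1/15, -13/15, 1/3] . pi = 0
  [1, 1, 1, 1] . pi = 1

Solving yields:
  pi_S0 = 315/1616
  pi_S1 = 371/808
  pi_S2 = 107/808
  pi_S3 = 345/1616

Verification (pi * P):
  315/1616*1/15 + 371/808*2/15 + 107/808*4/15 + 345/1616*2/5 = 315/1616 = pi_S0  (ok)
  315/1616*11/15 + 371/808*3/5 + 107/808*1/5 + 345/1616*1/15 = 371/808 = pi_S1  (ok)
  315/1616*1/15 + 371/808*1/15 + 107/808*2/15 + 345/1616*1/3 = 107/808 = pi_S2  (ok)
  315/1616*2/15 + 371/808*1/5 + 107/808*2/5 + 345/1616*1/5 = 345/1616 = pi_S3  (ok)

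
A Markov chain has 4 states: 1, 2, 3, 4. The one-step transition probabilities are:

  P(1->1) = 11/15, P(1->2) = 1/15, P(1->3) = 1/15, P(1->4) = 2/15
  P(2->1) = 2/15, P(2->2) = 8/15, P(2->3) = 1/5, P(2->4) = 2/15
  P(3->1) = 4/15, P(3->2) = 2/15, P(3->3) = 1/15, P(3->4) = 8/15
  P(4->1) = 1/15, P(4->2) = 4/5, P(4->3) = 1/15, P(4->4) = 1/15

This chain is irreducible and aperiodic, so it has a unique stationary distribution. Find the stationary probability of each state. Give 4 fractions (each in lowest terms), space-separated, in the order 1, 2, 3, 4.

The stationary distribution satisfies pi = pi * P, i.e.:
  pi_1 = 11/15*pi_1 + 2/15*pi_2 + 4/15*pi_3 + 1/15*pi_4
  pi_2 = 1/15*pi_1 + 8/15*pi_2 + 2/15*pi_3 + 4/5*pi_4
  pi_3 = 1/15*pi_1 + 1/5*pi_2 + 1/15*pi_3 + 1/15*pi_4
  pi_4 = 2/15*pi_1 + 2/15*pi_2 + 8/15*pi_3 + 1/15*pi_4
with normalization: pi_1 + pi_2 + pi_3 + pi_4 = 1.

Using the first 3 balance equations plus normalization, the linear system A*pi = b is:
  [-4/15, 2/15, 4/15, 1/15] . pi = 0
  [1/15, -7/15, 2/15, 4/5] . pi = 0
  [1/15, 1/5, -14/15, 1/15] . pi = 0
  [1, 1, 1, 1] . pi = 1

Solving yields:
  pi_1 = 151/439
  pi_2 = 163/439
  pi_3 = 51/439
  pi_4 = 74/439

Verification (pi * P):
  151/439*11/15 + 163/439*2/15 + 51/439*4/15 + 74/439*1/15 = 151/439 = pi_1  (ok)
  151/439*1/15 + 163/439*8/15 + 51/439*2/15 + 74/439*4/5 = 163/439 = pi_2  (ok)
  151/439*1/15 + 163/439*1/5 + 51/439*1/15 + 74/439*1/15 = 51/439 = pi_3  (ok)
  151/439*2/15 + 163/439*2/15 + 51/439*8/15 + 74/439*1/15 = 74/439 = pi_4  (ok)

Answer: 151/439 163/439 51/439 74/439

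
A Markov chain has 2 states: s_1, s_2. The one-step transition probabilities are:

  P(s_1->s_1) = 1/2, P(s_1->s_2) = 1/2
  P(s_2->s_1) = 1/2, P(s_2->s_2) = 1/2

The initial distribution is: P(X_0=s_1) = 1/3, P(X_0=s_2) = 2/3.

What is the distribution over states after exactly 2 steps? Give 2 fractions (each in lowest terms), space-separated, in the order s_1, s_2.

Propagating the distribution step by step (d_{t+1} = d_t * P):
d_0 = (s_1=1/3, s_2=2/3)
  d_1[s_1] = 1/3*1/2 + 2/3*1/2 = 1/2
  d_1[s_2] = 1/3*1/2 + 2/3*1/2 = 1/2
d_1 = (s_1=1/2, s_2=1/2)
  d_2[s_1] = 1/2*1/2 + 1/2*1/2 = 1/2
  d_2[s_2] = 1/2*1/2 + 1/2*1/2 = 1/2
d_2 = (s_1=1/2, s_2=1/2)

Answer: 1/2 1/2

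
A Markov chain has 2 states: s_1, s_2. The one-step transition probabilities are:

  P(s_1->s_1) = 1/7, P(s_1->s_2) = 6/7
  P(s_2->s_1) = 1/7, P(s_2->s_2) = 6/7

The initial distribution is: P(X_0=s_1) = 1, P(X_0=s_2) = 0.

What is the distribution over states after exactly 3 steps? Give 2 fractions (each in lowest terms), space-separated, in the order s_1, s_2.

Answer: 1/7 6/7

Derivation:
Propagating the distribution step by step (d_{t+1} = d_t * P):
d_0 = (s_1=1, s_2=0)
  d_1[s_1] = 1*1/7 + 0*1/7 = 1/7
  d_1[s_2] = 1*6/7 + 0*6/7 = 6/7
d_1 = (s_1=1/7, s_2=6/7)
  d_2[s_1] = 1/7*1/7 + 6/7*1/7 = 1/7
  d_2[s_2] = 1/7*6/7 + 6/7*6/7 = 6/7
d_2 = (s_1=1/7, s_2=6/7)
  d_3[s_1] = 1/7*1/7 + 6/7*1/7 = 1/7
  d_3[s_2] = 1/7*6/7 + 6/7*6/7 = 6/7
d_3 = (s_1=1/7, s_2=6/7)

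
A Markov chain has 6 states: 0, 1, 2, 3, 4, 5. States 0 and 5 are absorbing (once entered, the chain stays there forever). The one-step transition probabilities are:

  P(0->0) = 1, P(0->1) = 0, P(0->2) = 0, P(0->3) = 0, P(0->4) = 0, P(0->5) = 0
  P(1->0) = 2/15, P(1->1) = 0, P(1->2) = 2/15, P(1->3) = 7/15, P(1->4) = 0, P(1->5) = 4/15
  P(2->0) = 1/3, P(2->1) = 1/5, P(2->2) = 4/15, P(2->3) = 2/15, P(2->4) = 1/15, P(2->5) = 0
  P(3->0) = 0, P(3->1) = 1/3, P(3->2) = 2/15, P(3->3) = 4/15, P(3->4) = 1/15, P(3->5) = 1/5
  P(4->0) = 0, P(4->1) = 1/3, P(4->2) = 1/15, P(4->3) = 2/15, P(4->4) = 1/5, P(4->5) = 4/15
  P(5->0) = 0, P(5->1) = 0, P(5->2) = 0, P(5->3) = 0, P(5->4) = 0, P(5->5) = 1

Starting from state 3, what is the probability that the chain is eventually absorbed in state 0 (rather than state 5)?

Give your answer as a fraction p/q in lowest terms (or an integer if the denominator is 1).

Let a_i = P(absorbed in 0 | start in state i).
Boundary conditions: a_0 = 1, a_5 = 0.
For each transient state i, a_i = sum_j P(i->j) * a_j:
  a_1 = 2/15*a_0 + 0*a_1 + 2/15*a_2 + 7/15*a_3 + 0*a_4 + 4/15*a_5
  a_2 = 1/3*a_0 + 1/5*a_1 + 4/15*a_2 + 2/15*a_3 + 1/15*a_4 + 0*a_5
  a_3 = 0*a_0 + 1/3*a_1 + 2/15*a_2 + 4/15*a_3 + 1/15*a_4 + 1/5*a_5
  a_4 = 0*a_0 + 1/3*a_1 + 1/15*a_2 + 2/15*a_3 + 1/5*a_4 + 4/15*a_5

Substituting a_0 = 1 and a_5 = 0, rearrange to (I - Q) a = r where r[i] = P(i -> 0):
  [1, -2/15, -7/15, 0] . (a_1, a_2, a_3, a_4) = 2/15
  [-1/5, 11/15, -2/15, -1/15] . (a_1, a_2, a_3, a_4) = 1/3
  [-1/3, -2/15, 11/15, -1/15] . (a_1, a_2, a_3, a_4) = 0
  [-1/3, -1/15, -2/15, 4/5] . (a_1, a_2, a_3, a_4) = 0

Solving yields:
  a_1 = 327/916
  a_2 = 1729/2748
  a_3 = 823/2748
  a_4 = 115/458

Starting state is 3, so the absorption probability is a_3 = 823/2748.

Answer: 823/2748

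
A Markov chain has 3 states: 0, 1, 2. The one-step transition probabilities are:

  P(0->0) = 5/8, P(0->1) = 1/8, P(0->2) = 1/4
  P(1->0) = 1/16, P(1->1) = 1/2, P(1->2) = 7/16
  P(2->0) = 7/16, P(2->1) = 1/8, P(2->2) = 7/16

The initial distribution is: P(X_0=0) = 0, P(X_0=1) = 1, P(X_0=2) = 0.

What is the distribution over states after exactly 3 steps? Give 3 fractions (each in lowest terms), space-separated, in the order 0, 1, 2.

Propagating the distribution step by step (d_{t+1} = d_t * P):
d_0 = (0=0, 1=1, 2=0)
  d_1[0] = 0*5/8 + 1*1/16 + 0*7/16 = 1/16
  d_1[1] = 0*1/8 + 1*1/2 + 0*1/8 = 1/2
  d_1[2] = 0*1/4 + 1*7/16 + 0*7/16 = 7/16
d_1 = (0=1/16, 1=1/2, 2=7/16)
  d_2[0] = 1/16*5/8 + 1/2*1/16 + 7/16*7/16 = 67/256
  d_2[1] = 1/16*1/8 + 1/2*1/2 + 7/16*1/8 = 5/16
  d_2[2] = 1/16*1/4 + 1/2*7/16 + 7/16*7/16 = 109/256
d_2 = (0=67/256, 1=5/16, 2=109/256)
  d_3[0] = 67/256*5/8 + 5/16*1/16 + 109/256*7/16 = 1513/4096
  d_3[1] = 67/256*1/8 + 5/16*1/2 + 109/256*1/8 = 31/128
  d_3[2] = 67/256*1/4 + 5/16*7/16 + 109/256*7/16 = 1591/4096
d_3 = (0=1513/4096, 1=31/128, 2=1591/4096)

Answer: 1513/4096 31/128 1591/4096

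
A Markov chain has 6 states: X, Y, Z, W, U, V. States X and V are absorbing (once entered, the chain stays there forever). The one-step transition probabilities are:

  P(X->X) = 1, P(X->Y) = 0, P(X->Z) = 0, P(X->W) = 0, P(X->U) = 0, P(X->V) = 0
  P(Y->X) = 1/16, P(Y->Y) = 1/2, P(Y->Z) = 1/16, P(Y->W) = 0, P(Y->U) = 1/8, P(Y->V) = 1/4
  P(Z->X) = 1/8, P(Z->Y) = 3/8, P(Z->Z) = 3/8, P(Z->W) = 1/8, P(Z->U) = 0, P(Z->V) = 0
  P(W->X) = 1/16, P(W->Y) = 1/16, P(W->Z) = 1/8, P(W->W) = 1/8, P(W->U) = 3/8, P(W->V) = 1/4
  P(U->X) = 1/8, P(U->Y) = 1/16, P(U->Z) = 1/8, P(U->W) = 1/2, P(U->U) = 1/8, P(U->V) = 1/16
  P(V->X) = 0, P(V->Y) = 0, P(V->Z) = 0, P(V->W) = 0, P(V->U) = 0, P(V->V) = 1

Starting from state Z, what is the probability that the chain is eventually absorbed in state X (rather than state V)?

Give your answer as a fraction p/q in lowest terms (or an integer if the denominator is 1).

Answer: 1015/2326

Derivation:
Let a_i = P(absorbed in X | start in state i).
Boundary conditions: a_X = 1, a_V = 0.
For each transient state i, a_i = sum_j P(i->j) * a_j:
  a_Y = 1/16*a_X + 1/2*a_Y + 1/16*a_Z + 0*a_W + 1/8*a_U + 1/4*a_V
  a_Z = 1/8*a_X + 3/8*a_Y + 3/8*a_Z + 1/8*a_W + 0*a_U + 0*a_V
  a_W = 1/16*a_X + 1/16*a_Y + 1/8*a_Z + 1/8*a_W + 3/8*a_U + 1/4*a_V
  a_U = 1/8*a_X + 1/16*a_Y + 1/8*a_Z + 1/2*a_W + 1/8*a_U + 1/16*a_V

Substituting a_X = 1 and a_V = 0, rearrange to (I - Q) a = r where r[i] = P(i -> X):
  [1/2, -1/16, 0, -1/8] . (a_Y, a_Z, a_W, a_U) = 1/16
  [-3/8, 5/8, -1/8, 0] . (a_Y, a_Z, a_W, a_U) = 1/8
  [-1/16, -1/8, 7/8, -3/8] . (a_Y, a_Z, a_W, a_U) = 1/16
  [-1/16, -1/8, -1/2, 7/8] . (a_Y, a_Z, a_W, a_U) = 1/8

Solving yields:
  a_Y = 659/2326
  a_Z = 1015/2326
  a_W = 386/1163
  a_U = 1931/4652

Starting state is Z, so the absorption probability is a_Z = 1015/2326.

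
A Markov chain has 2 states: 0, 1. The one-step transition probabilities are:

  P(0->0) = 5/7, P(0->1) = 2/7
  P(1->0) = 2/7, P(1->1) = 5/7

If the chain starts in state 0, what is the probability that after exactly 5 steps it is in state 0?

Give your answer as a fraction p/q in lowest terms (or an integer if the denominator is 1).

Answer: 8525/16807

Derivation:
Computing P^5 by repeated multiplication:
P^1 =
  0: [5/7, 2/7]
  1: [2/7, 5/7]
P^2 =
  0: [29/49, 20/49]
  1: [20/49, 29/49]
P^3 =
  0: [185/343, 158/343]
  1: [158/343, 185/343]
P^4 =
  0: [1241/2401, 1160/2401]
  1: [1160/2401, 1241/2401]
P^5 =
  0: [8525/16807, 8282/16807]
  1: [8282/16807, 8525/16807]

(P^5)[0 -> 0] = 8525/16807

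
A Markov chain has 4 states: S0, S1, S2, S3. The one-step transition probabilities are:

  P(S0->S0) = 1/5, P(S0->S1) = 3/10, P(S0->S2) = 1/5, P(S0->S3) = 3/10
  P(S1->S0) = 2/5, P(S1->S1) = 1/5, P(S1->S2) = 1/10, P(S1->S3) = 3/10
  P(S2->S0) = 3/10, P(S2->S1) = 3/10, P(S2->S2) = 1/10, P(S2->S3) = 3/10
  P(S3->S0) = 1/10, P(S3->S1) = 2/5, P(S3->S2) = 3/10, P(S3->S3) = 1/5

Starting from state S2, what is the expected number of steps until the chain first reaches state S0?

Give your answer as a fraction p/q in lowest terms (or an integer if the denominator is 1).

Answer: 1210/333

Derivation:
Let h_i = expected steps to first reach S0 from state i.
Boundary: h_S0 = 0.
First-step equations for the other states:
  h_S1 = 1 + 2/5*h_S0 + 1/5*h_S1 + 1/10*h_S2 + 3/10*h_S3
  h_S2 = 1 + 3/10*h_S0 + 3/10*h_S1 + 1/10*h_S2 + 3/10*h_S3
  h_S3 = 1 + 1/10*h_S0 + 2/5*h_S1 + 3/10*h_S2 + 1/5*h_S3

Substituting h_S0 = 0 and rearranging gives the linear system (I - Q) h = 1:
  [4/5, -1/10, -3/10] . (h_S1, h_S2, h_S3) = 1
  [-3/10, 9/10, -3/10] . (h_S1, h_S2, h_S3) = 1
  [-2/5, -3/10, 4/5] . (h_S1, h_S2, h_S3) = 1

Solving yields:
  h_S1 = 1100/333
  h_S2 = 1210/333
  h_S3 = 1420/333

Starting state is S2, so the expected hitting time is h_S2 = 1210/333.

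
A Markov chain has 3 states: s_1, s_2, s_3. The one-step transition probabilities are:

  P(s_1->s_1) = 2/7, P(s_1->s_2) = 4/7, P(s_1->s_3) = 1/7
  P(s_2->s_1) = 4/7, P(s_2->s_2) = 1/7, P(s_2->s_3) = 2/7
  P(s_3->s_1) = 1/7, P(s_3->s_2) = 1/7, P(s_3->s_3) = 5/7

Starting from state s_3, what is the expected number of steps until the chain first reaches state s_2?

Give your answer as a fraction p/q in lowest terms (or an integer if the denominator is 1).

Answer: 14/3

Derivation:
Let h_i = expected steps to first reach s_2 from state i.
Boundary: h_s_2 = 0.
First-step equations for the other states:
  h_s_1 = 1 + 2/7*h_s_1 + 4/7*h_s_2 + 1/7*h_s_3
  h_s_3 = 1 + 1/7*h_s_1 + 1/7*h_s_2 + 5/7*h_s_3

Substituting h_s_2 = 0 and rearranging gives the linear system (I - Q) h = 1:
  [5/7, -1/7] . (h_s_1, h_s_3) = 1
  [-1/7, 2/7] . (h_s_1, h_s_3) = 1

Solving yields:
  h_s_1 = 7/3
  h_s_3 = 14/3

Starting state is s_3, so the expected hitting time is h_s_3 = 14/3.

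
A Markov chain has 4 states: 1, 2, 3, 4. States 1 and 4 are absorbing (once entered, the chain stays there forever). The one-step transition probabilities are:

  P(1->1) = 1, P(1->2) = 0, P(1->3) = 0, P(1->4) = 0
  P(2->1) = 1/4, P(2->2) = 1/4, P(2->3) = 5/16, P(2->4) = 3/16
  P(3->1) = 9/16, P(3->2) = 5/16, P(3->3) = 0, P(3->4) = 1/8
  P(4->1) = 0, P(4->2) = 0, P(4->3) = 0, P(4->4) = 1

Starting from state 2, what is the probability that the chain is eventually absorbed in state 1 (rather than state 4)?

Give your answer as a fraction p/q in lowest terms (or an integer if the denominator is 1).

Let a_i = P(absorbed in 1 | start in state i).
Boundary conditions: a_1 = 1, a_4 = 0.
For each transient state i, a_i = sum_j P(i->j) * a_j:
  a_2 = 1/4*a_1 + 1/4*a_2 + 5/16*a_3 + 3/16*a_4
  a_3 = 9/16*a_1 + 5/16*a_2 + 0*a_3 + 1/8*a_4

Substituting a_1 = 1 and a_4 = 0, rearrange to (I - Q) a = r where r[i] = P(i -> 1):
  [3/4, -5/16] . (a_2, a_3) = 1/4
  [-5/16, 1] . (a_2, a_3) = 9/16

Solving yields:
  a_2 = 109/167
  a_3 = 128/167

Starting state is 2, so the absorption probability is a_2 = 109/167.

Answer: 109/167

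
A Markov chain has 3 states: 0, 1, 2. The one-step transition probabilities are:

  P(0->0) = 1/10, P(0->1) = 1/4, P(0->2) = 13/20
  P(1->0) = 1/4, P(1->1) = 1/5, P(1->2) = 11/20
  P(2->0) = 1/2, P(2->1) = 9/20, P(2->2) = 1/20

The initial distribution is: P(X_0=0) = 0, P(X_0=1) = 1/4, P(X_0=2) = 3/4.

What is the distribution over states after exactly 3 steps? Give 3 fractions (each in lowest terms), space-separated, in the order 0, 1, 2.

Answer: 2191/6400 2163/6400 1023/3200

Derivation:
Propagating the distribution step by step (d_{t+1} = d_t * P):
d_0 = (0=0, 1=1/4, 2=3/4)
  d_1[0] = 0*1/10 + 1/4*1/4 + 3/4*1/2 = 7/16
  d_1[1] = 0*1/4 + 1/4*1/5 + 3/4*9/20 = 31/80
  d_1[2] = 0*13/20 + 1/4*11/20 + 3/4*1/20 = 7/40
d_1 = (0=7/16, 1=31/80, 2=7/40)
  d_2[0] = 7/16*1/10 + 31/80*1/4 + 7/40*1/2 = 73/320
  d_2[1] = 7/16*1/4 + 31/80*1/5 + 7/40*9/20 = 17/64
  d_2[2] = 7/16*13/20 + 31/80*11/20 + 7/40*1/20 = 81/160
d_2 = (0=73/320, 1=17/64, 2=81/160)
  d_3[0] = 73/320*1/10 + 17/64*1/4 + 81/160*1/2 = 2191/6400
  d_3[1] = 73/320*1/4 + 17/64*1/5 + 81/160*9/20 = 2163/6400
  d_3[2] = 73/320*13/20 + 17/64*11/20 + 81/160*1/20 = 1023/3200
d_3 = (0=2191/6400, 1=2163/6400, 2=1023/3200)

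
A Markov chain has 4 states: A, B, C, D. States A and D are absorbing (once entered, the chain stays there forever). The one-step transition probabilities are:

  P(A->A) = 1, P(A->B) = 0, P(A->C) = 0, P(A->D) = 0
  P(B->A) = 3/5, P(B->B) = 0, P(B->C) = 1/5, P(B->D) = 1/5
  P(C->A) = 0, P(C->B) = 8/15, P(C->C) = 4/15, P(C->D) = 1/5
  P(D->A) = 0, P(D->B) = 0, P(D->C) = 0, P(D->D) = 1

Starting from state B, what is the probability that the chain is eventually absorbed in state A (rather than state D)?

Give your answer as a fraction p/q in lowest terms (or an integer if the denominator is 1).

Answer: 33/47

Derivation:
Let a_i = P(absorbed in A | start in state i).
Boundary conditions: a_A = 1, a_D = 0.
For each transient state i, a_i = sum_j P(i->j) * a_j:
  a_B = 3/5*a_A + 0*a_B + 1/5*a_C + 1/5*a_D
  a_C = 0*a_A + 8/15*a_B + 4/15*a_C + 1/5*a_D

Substituting a_A = 1 and a_D = 0, rearrange to (I - Q) a = r where r[i] = P(i -> A):
  [1, -1/5] . (a_B, a_C) = 3/5
  [-8/15, 11/15] . (a_B, a_C) = 0

Solving yields:
  a_B = 33/47
  a_C = 24/47

Starting state is B, so the absorption probability is a_B = 33/47.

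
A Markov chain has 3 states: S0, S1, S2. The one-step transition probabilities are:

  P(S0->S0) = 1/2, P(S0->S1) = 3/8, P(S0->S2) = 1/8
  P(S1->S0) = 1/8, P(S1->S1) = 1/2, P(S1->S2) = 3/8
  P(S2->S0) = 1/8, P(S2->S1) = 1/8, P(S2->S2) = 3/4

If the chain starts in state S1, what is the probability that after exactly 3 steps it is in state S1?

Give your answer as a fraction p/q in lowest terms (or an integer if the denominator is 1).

Answer: 19/64

Derivation:
Computing P^3 by repeated multiplication:
P^1 =
  S0: [1/2, 3/8, 1/8]
  S1: [1/8, 1/2, 3/8]
  S2: [1/8, 1/8, 3/4]
P^2 =
  S0: [5/16, 25/64, 19/64]
  S1: [11/64, 11/32, 31/64]
  S2: [11/64, 13/64, 5/8]
P^3 =
  S0: [31/128, 179/512, 209/512]
  S1: [97/512, 19/64, 263/512]
  S2: [97/512, 125/512, 145/256]

(P^3)[S1 -> S1] = 19/64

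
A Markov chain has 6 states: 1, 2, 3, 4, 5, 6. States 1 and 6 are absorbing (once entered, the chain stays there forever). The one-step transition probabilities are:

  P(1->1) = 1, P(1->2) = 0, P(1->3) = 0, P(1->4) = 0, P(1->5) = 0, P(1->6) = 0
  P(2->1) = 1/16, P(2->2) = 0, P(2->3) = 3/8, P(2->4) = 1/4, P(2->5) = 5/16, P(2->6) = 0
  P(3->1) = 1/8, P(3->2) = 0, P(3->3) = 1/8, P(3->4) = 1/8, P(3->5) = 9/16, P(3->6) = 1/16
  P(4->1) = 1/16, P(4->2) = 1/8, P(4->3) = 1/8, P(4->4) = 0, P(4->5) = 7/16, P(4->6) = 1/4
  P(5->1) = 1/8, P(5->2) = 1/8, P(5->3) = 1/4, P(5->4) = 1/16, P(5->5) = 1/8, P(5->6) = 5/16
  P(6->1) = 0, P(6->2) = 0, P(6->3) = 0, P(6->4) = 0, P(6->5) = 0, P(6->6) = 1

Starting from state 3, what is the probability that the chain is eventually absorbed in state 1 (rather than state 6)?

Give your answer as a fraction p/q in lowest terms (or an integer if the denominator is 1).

Let a_i = P(absorbed in 1 | start in state i).
Boundary conditions: a_1 = 1, a_6 = 0.
For each transient state i, a_i = sum_j P(i->j) * a_j:
  a_2 = 1/16*a_1 + 0*a_2 + 3/8*a_3 + 1/4*a_4 + 5/16*a_5 + 0*a_6
  a_3 = 1/8*a_1 + 0*a_2 + 1/8*a_3 + 1/8*a_4 + 9/16*a_5 + 1/16*a_6
  a_4 = 1/16*a_1 + 1/8*a_2 + 1/8*a_3 + 0*a_4 + 7/16*a_5 + 1/4*a_6
  a_5 = 1/8*a_1 + 1/8*a_2 + 1/4*a_3 + 1/16*a_4 + 1/8*a_5 + 5/16*a_6

Substituting a_1 = 1 and a_6 = 0, rearrange to (I - Q) a = r where r[i] = P(i -> 1):
  [1, -3/8, -1/4, -5/16] . (a_2, a_3, a_4, a_5) = 1/16
  [0, 7/8, -1/8, -9/16] . (a_2, a_3, a_4, a_5) = 1/8
  [-1/8, -1/8, 1, -7/16] . (a_2, a_3, a_4, a_5) = 1/16
  [-1/8, -1/4, -1/16, 7/8] . (a_2, a_3, a_4, a_5) = 1/8

Solving yields:
  a_2 = 1505/3793
  a_3 = 6127/15172
  a_4 = 1176/3793
  a_5 = 2557/7586

Starting state is 3, so the absorption probability is a_3 = 6127/15172.

Answer: 6127/15172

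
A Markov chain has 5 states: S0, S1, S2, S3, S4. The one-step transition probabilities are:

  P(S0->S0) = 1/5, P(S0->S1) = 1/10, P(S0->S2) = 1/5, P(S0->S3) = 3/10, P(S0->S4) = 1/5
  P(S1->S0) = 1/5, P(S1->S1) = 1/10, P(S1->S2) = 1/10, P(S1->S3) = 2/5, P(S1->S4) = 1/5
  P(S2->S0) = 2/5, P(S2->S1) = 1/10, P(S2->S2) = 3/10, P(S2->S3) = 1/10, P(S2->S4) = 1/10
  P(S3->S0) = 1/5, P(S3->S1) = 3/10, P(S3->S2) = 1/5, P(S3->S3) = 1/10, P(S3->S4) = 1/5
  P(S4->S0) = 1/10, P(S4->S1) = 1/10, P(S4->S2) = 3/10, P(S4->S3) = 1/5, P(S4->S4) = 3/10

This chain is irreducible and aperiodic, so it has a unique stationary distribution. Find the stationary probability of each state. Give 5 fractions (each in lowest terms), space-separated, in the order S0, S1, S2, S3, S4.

Answer: 2179/9642 682/4821 367/1607 1999/9642 949/4821

Derivation:
The stationary distribution satisfies pi = pi * P, i.e.:
  pi_S0 = 1/5*pi_S0 + 1/5*pi_S1 + 2/5*pi_S2 + 1/5*pi_S3 + 1/10*pi_S4
  pi_S1 = 1/10*pi_S0 + 1/10*pi_S1 + 1/10*pi_S2 + 3/10*pi_S3 + 1/10*pi_S4
  pi_S2 = 1/5*pi_S0 + 1/10*pi_S1 + 3/10*pi_S2 + 1/5*pi_S3 + 3/10*pi_S4
  pi_S3 = 3/10*pi_S0 + 2/5*pi_S1 + 1/10*pi_S2 + 1/10*pi_S3 + 1/5*pi_S4
  pi_S4 = 1/5*pi_S0 + 1/5*pi_S1 + 1/10*pi_S2 + 1/5*pi_S3 + 3/10*pi_S4
with normalization: pi_S0 + pi_S1 + pi_S2 + pi_S3 + pi_S4 = 1.

Using the first 4 balance equations plus normalization, the linear system A*pi = b is:
  [-4/5, 1/5, 2/5, 1/5, 1/10] . pi = 0
  [1/10, -9/10, 1/10, 3/10, 1/10] . pi = 0
  [1/5, 1/10, -7/10, 1/5, 3/10] . pi = 0
  [3/10, 2/5, 1/10, -9/10, 1/5] . pi = 0
  [1, 1, 1, 1, 1] . pi = 1

Solving yields:
  pi_S0 = 2179/9642
  pi_S1 = 682/4821
  pi_S2 = 367/1607
  pi_S3 = 1999/9642
  pi_S4 = 949/4821

Verification (pi * P):
  2179/9642*1/5 + 682/4821*1/5 + 367/1607*2/5 + 1999/9642*1/5 + 949/4821*1/10 = 2179/9642 = pi_S0  (ok)
  2179/9642*1/10 + 682/4821*1/10 + 367/1607*1/10 + 1999/9642*3/10 + 949/4821*1/10 = 682/4821 = pi_S1  (ok)
  2179/9642*1/5 + 682/4821*1/10 + 367/1607*3/10 + 1999/9642*1/5 + 949/4821*3/10 = 367/1607 = pi_S2  (ok)
  2179/9642*3/10 + 682/4821*2/5 + 367/1607*1/10 + 1999/9642*1/10 + 949/4821*1/5 = 1999/9642 = pi_S3  (ok)
  2179/9642*1/5 + 682/4821*1/5 + 367/1607*1/10 + 1999/9642*1/5 + 949/4821*3/10 = 949/4821 = pi_S4  (ok)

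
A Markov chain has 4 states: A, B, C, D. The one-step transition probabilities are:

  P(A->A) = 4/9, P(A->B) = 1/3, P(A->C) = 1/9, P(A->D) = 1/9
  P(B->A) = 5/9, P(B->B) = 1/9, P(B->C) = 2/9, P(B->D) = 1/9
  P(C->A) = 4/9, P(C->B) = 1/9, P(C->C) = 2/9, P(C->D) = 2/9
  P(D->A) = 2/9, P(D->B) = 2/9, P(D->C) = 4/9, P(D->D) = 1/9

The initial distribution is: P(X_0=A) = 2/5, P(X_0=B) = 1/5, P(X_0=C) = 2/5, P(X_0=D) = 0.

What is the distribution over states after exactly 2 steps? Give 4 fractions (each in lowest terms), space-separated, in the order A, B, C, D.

Propagating the distribution step by step (d_{t+1} = d_t * P):
d_0 = (A=2/5, B=1/5, C=2/5, D=0)
  d_1[A] = 2/5*4/9 + 1/5*5/9 + 2/5*4/9 + 0*2/9 = 7/15
  d_1[B] = 2/5*1/3 + 1/5*1/9 + 2/5*1/9 + 0*2/9 = 1/5
  d_1[C] = 2/5*1/9 + 1/5*2/9 + 2/5*2/9 + 0*4/9 = 8/45
  d_1[D] = 2/5*1/9 + 1/5*1/9 + 2/5*2/9 + 0*1/9 = 7/45
d_1 = (A=7/15, B=1/5, C=8/45, D=7/45)
  d_2[A] = 7/15*4/9 + 1/5*5/9 + 8/45*4/9 + 7/45*2/9 = 35/81
  d_2[B] = 7/15*1/3 + 1/5*1/9 + 8/45*1/9 + 7/45*2/9 = 94/405
  d_2[C] = 7/15*1/9 + 1/5*2/9 + 8/45*2/9 + 7/45*4/9 = 83/405
  d_2[D] = 7/15*1/9 + 1/5*1/9 + 8/45*2/9 + 7/45*1/9 = 53/405
d_2 = (A=35/81, B=94/405, C=83/405, D=53/405)

Answer: 35/81 94/405 83/405 53/405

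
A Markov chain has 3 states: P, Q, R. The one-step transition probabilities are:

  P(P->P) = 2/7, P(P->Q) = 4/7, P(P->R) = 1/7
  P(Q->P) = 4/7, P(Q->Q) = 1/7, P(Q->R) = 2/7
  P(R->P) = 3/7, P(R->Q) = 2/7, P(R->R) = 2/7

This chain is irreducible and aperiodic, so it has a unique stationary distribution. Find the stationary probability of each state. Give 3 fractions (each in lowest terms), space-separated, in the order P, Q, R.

The stationary distribution satisfies pi = pi * P, i.e.:
  pi_P = 2/7*pi_P + 4/7*pi_Q + 3/7*pi_R
  pi_Q = 4/7*pi_P + 1/7*pi_Q + 2/7*pi_R
  pi_R = 1/7*pi_P + 2/7*pi_Q + 2/7*pi_R
with normalization: pi_P + pi_Q + pi_R = 1.

Using the first 2 balance equations plus normalization, the linear system A*pi = b is:
  [-5/7, 4/7, 3/7] . pi = 0
  [4/7, -6/7, 2/7] . pi = 0
  [1, 1, 1] . pi = 1

Solving yields:
  pi_P = 13/31
  pi_Q = 11/31
  pi_R = 7/31

Verification (pi * P):
  13/31*2/7 + 11/31*4/7 + 7/31*3/7 = 13/31 = pi_P  (ok)
  13/31*4/7 + 11/31*1/7 + 7/31*2/7 = 11/31 = pi_Q  (ok)
  13/31*1/7 + 11/31*2/7 + 7/31*2/7 = 7/31 = pi_R  (ok)

Answer: 13/31 11/31 7/31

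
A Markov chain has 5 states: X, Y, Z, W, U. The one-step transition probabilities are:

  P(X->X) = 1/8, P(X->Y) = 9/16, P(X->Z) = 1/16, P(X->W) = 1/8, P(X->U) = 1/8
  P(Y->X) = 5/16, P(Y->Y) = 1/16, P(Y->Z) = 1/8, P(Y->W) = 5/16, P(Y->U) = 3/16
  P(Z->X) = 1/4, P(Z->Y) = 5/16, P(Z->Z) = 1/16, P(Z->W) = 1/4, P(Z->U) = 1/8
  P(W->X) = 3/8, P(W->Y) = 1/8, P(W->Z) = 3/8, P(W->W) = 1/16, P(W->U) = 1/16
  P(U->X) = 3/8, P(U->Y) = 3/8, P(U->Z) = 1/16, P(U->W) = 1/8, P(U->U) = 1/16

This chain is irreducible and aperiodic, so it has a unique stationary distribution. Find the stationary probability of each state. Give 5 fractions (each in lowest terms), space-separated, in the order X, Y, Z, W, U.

The stationary distribution satisfies pi = pi * P, i.e.:
  pi_X = 1/8*pi_X + 5/16*pi_Y + 1/4*pi_Z + 3/8*pi_W + 3/8*pi_U
  pi_Y = 9/16*pi_X + 1/16*pi_Y + 5/16*pi_Z + 1/8*pi_W + 3/8*pi_U
  pi_Z = 1/16*pi_X + 1/8*pi_Y + 1/16*pi_Z + 3/8*pi_W + 1/16*pi_U
  pi_W = 1/8*pi_X + 5/16*pi_Y + 1/4*pi_Z + 1/16*pi_W + 1/8*pi_U
  pi_U = 1/8*pi_X + 3/16*pi_Y + 1/8*pi_Z + 1/16*pi_W + 1/16*pi_U
with normalization: pi_X + pi_Y + pi_Z + pi_W + pi_U = 1.

Using the first 4 balance equations plus normalization, the linear system A*pi = b is:
  [-7/8, 5/16, 1/4, 3/8, 3/8] . pi = 0
  [9/16, -15/16, 5/16, 1/8, 3/8] . pi = 0
  [1/16, 1/8, -15/16, 3/8, 1/16] . pi = 0
  [1/8, 5/16, 1/4, -15/16, 1/8] . pi = 0
  [1, 1, 1, 1, 1] . pi = 1

Solving yields:
  pi_X = 31469/115658
  pi_Y = 16367/57829
  pi_Z = 15917/115658
  pi_W = 10628/57829
  pi_U = 7141/57829

Verification (pi * P):
  31469/115658*1/8 + 16367/57829*5/16 + 15917/115658*1/4 + 10628/57829*3/8 + 7141/57829*3/8 = 31469/115658 = pi_X  (ok)
  31469/115658*9/16 + 16367/57829*1/16 + 15917/115658*5/16 + 10628/57829*1/8 + 7141/57829*3/8 = 16367/57829 = pi_Y  (ok)
  31469/115658*1/16 + 16367/57829*1/8 + 15917/115658*1/16 + 10628/57829*3/8 + 7141/57829*1/16 = 15917/115658 = pi_Z  (ok)
  31469/115658*1/8 + 16367/57829*5/16 + 15917/115658*1/4 + 10628/57829*1/16 + 7141/57829*1/8 = 10628/57829 = pi_W  (ok)
  31469/115658*1/8 + 16367/57829*3/16 + 15917/115658*1/8 + 10628/57829*1/16 + 7141/57829*1/16 = 7141/57829 = pi_U  (ok)

Answer: 31469/115658 16367/57829 15917/115658 10628/57829 7141/57829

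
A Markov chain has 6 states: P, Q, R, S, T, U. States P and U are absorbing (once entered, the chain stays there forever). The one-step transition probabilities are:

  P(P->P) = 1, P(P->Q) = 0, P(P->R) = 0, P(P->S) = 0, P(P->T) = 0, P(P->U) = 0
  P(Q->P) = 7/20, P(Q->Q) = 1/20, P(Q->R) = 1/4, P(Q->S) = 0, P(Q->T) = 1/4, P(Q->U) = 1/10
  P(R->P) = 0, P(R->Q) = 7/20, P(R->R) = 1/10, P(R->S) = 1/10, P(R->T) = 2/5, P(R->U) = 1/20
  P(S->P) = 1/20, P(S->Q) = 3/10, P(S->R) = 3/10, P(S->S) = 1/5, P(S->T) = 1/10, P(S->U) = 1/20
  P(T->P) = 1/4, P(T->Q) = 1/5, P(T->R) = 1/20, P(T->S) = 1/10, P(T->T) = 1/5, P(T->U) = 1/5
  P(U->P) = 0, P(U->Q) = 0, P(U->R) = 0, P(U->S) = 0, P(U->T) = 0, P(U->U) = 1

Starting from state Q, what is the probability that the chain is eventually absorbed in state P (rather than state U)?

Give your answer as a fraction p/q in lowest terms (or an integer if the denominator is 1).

Answer: 19721/28832

Derivation:
Let a_i = P(absorbed in P | start in state i).
Boundary conditions: a_P = 1, a_U = 0.
For each transient state i, a_i = sum_j P(i->j) * a_j:
  a_Q = 7/20*a_P + 1/20*a_Q + 1/4*a_R + 0*a_S + 1/4*a_T + 1/10*a_U
  a_R = 0*a_P + 7/20*a_Q + 1/10*a_R + 1/10*a_S + 2/5*a_T + 1/20*a_U
  a_S = 1/20*a_P + 3/10*a_Q + 3/10*a_R + 1/5*a_S + 1/10*a_T + 1/20*a_U
  a_T = 1/4*a_P + 1/5*a_Q + 1/20*a_R + 1/10*a_S + 1/5*a_T + 1/5*a_U

Substituting a_P = 1 and a_U = 0, rearrange to (I - Q) a = r where r[i] = P(i -> P):
  [19/20, -1/4, 0, -1/4] . (a_Q, a_R, a_S, a_T) = 7/20
  [-7/20, 9/10, -1/10, -2/5] . (a_Q, a_R, a_S, a_T) = 0
  [-3/10, -3/10, 4/5, -1/10] . (a_Q, a_R, a_S, a_T) = 1/20
  [-1/5, -1/20, -1/10, 4/5] . (a_Q, a_R, a_S, a_T) = 1/4

Solving yields:
  a_Q = 19721/28832
  a_R = 17321/28832
  a_S = 35699/57664
  a_T = 8627/14416

Starting state is Q, so the absorption probability is a_Q = 19721/28832.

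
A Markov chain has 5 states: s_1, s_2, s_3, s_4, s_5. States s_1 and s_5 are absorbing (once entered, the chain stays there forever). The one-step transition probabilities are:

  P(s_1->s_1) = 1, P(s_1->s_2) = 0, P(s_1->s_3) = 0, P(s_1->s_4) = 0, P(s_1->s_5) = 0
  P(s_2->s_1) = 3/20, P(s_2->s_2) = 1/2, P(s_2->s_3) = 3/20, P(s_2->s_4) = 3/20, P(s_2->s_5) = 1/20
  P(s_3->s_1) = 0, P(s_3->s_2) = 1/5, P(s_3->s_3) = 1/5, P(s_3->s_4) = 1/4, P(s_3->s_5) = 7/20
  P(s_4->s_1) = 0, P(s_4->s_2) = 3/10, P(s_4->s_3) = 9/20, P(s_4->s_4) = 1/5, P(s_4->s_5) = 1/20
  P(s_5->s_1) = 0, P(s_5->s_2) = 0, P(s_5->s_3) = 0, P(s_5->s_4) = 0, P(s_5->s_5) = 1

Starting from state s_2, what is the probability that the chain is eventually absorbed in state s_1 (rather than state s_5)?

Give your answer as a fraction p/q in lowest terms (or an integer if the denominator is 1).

Answer: 633/1432

Derivation:
Let a_i = P(absorbed in s_1 | start in state i).
Boundary conditions: a_s_1 = 1, a_s_5 = 0.
For each transient state i, a_i = sum_j P(i->j) * a_j:
  a_s_2 = 3/20*a_s_1 + 1/2*a_s_2 + 3/20*a_s_3 + 3/20*a_s_4 + 1/20*a_s_5
  a_s_3 = 0*a_s_1 + 1/5*a_s_2 + 1/5*a_s_3 + 1/4*a_s_4 + 7/20*a_s_5
  a_s_4 = 0*a_s_1 + 3/10*a_s_2 + 9/20*a_s_3 + 1/5*a_s_4 + 1/20*a_s_5

Substituting a_s_1 = 1 and a_s_5 = 0, rearrange to (I - Q) a = r where r[i] = P(i -> s_1):
  [1/2, -3/20, -3/20] . (a_s_2, a_s_3, a_s_4) = 3/20
  [-1/5, 4/5, -1/4] . (a_s_2, a_s_3, a_s_4) = 0
  [-3/10, -9/20, 4/5] . (a_s_2, a_s_3, a_s_4) = 0

Solving yields:
  a_s_2 = 633/1432
  a_s_3 = 141/716
  a_s_4 = 99/358

Starting state is s_2, so the absorption probability is a_s_2 = 633/1432.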